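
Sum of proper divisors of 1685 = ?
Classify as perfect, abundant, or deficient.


Proper divisors: 1, 5, 337
Sum = 1 + 5 + 337 = 343
343 < 1685 → deficient

s(1685) = 343 (deficient)


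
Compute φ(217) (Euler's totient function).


217 = 7 × 31
Prime factors: 7, 31
φ(217) = 217 × (1-1/7) × (1-1/31)
= 217 × 6/7 × 30/31 = 180

φ(217) = 180


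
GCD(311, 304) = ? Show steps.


311 = 1 * 304 + 7
304 = 43 * 7 + 3
7 = 2 * 3 + 1
3 = 3 * 1 + 0
GCD = 1


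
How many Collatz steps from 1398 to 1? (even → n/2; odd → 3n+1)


1398 → 699 → 2098 → 1049 → 3148 → 1574 → 787 → 2362 → 1181 → 3544 → 1772 → 886 → 443 → 1330 → 665 → 1996 → 998 → 499 → 1498 → 749 → 2248 → 1124 → 562 → 281 → 844 → 422 → 211 → 634 → 317 → 952 → 476 → 238 → 119 → 358 → 179 → 538 → 269 → 808 → 404 → 202 → 101 → 304 → 152 → 76 → 38 → 19 → 58 → 29 → 88 → 44 → 22 → 11 → 34 → 17 → 52 → 26 → 13 → 40 → 20 → 10 → 5 → 16 → 8 → 4 → 2 → 1
Total steps = 65

65 steps


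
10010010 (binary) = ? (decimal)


10010010 (base 2) = 146 (decimal)
146 (decimal) = 146 (base 10)


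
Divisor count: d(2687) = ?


2687 = 2687^1
d(2687) = (1+1) = 2

2 divisors


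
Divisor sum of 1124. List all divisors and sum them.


Divisors of 1124: 1, 2, 4, 281, 562, 1124
Sum = 1 + 2 + 4 + 281 + 562 + 1124 = 1974

σ(1124) = 1974


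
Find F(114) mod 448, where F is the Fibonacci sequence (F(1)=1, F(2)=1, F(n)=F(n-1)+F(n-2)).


F(k) mod 448 for k=1..114:
1, 1, 2, 3, 5, 8, 13, 21, 34, 55, 89, 144, 233, 377, 162, 91, 253, 344, 149, 45, 194, 239, 433, 224, 209, 433, 194, 179, 373, 104, 29, 133, 162, 295, 9, 304, 313, 169, 34, 203, 237, 440, 229, 221, 2, 223, 225, 0, 225, 225, 2, 227, 229, 8, 237, 245, 34, 279, 313, 144, 9, 153, 162, 315, 29, 344, 373, 269, 194, 15, 209, 224, 433, 209, 194, 403, 149, 104, 253, 357, 162, 71, 233, 304, 89, 393, 34, 427, 13, 440, 5, 445, 2, 447, 1, 0, 1, 1, 2, 3, 5, 8, 13, 21, 34, 55, 89, 144, 233, 377, 162, 91, 253, 344
F(114) mod 448 = 344


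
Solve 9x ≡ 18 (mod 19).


GCD(9, 19) = 1, unique solution
a^(-1) mod 19 = 17
x = 17 * 18 mod 19 = 2

x ≡ 2 (mod 19)


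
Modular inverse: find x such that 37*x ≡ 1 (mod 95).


Use the extended Euclidean algorithm on (95, 37); each row r = 95*s + 37*t:
r=95, s=1, t=0
r=37, s=0, t=1
q=2: r=21, s=1, t=-2   [95*(1) + 37*(-2) = 21]
q=1: r=16, s=-1, t=3   [95*(-1) + 37*(3) = 16]
q=1: r=5, s=2, t=-5   [95*(2) + 37*(-5) = 5]
q=3: r=1, s=-7, t=18   [95*(-7) + 37*(18) = 1]
q=5: r=0, s=37, t=-95   [95*(37) + 37*(-95) = 0]
GCD = 1 with t = 18, so 37*(18) ≡ 1 (mod 95)
Inverse = 18 mod 95 = 18
Check: 37 * 18 = 666 ≡ 1 (mod 95)

37^(-1) ≡ 18 (mod 95)


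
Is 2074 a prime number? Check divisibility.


2074 / 2 = 1037 (exact division)
2074 is NOT prime.

No, 2074 is not prime


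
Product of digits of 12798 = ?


1 × 2 × 7 × 9 × 8 = 1008


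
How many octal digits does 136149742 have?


136149742 in base 8 = 1007275356
Number of digits = 10

10 digits (base 8)


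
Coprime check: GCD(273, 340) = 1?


Euclidean algorithm:
340 = 1 * 273 + 67
273 = 4 * 67 + 5
67 = 13 * 5 + 2
5 = 2 * 2 + 1
2 = 2 * 1 + 0
GCD(273, 340) = 1

Yes, coprime (GCD = 1)


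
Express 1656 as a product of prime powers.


1656 / 2 = 828
828 / 2 = 414
414 / 2 = 207
207 / 3 = 69
69 / 3 = 23
23 / 23 = 1
1656 = 2^3 × 3^2 × 23


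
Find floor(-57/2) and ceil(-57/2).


-57/2 = -28.5000
floor = -29
ceil = -28

floor = -29, ceil = -28


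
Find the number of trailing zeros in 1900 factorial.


floor(1900/5) = 380
floor(1900/25) = 76
floor(1900/125) = 15
floor(1900/625) = 3
Total = 474

474 trailing zeros


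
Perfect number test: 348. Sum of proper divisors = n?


Proper divisors of 348: 1, 2, 3, 4, 6, 12, 29, 58, 87, 116, 174
Sum = 1 + 2 + 3 + 4 + 6 + 12 + 29 + 58 + 87 + 116 + 174 = 492

No, 348 is not perfect (492 ≠ 348)


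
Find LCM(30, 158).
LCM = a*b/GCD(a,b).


GCD(30, 158) = 2
LCM = 30*158/2 = 4740/2 = 2370

LCM = 2370


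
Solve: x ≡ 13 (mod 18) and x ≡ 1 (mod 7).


M = 18*7 = 126
M1 = M/18 = 7, M2 = M/7 = 18
M1^(-1) mod 18 = 13, M2^(-1) mod 7 = 2
x = 13*7*13 + 1*18*2 = 1219
1219 mod 126 = 85
Check: 85 mod 18 = 13 ✓, 85 mod 7 = 1 ✓

x ≡ 85 (mod 126)


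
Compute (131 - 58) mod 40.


131 - 58 = 73
73 mod 40 = 33


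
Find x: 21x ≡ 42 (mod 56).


GCD(21, 56) = 7 divides 42
Divide: 3x ≡ 6 (mod 8)
x ≡ 2 (mod 8)


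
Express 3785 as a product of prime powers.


3785 / 5 = 757
757 / 757 = 1
3785 = 5 × 757


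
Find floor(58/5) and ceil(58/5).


58/5 = 11.6000
floor = 11
ceil = 12

floor = 11, ceil = 12


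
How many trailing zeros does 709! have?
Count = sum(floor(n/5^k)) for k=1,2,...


floor(709/5) = 141
floor(709/25) = 28
floor(709/125) = 5
floor(709/625) = 1
Total = 175

175 trailing zeros


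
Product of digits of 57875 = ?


5 × 7 × 8 × 7 × 5 = 9800


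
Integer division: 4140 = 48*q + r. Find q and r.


4140 = 48 * 86 + 12
Check: 4128 + 12 = 4140

q = 86, r = 12


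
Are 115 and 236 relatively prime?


Euclidean algorithm:
236 = 2 * 115 + 6
115 = 19 * 6 + 1
6 = 6 * 1 + 0
GCD(115, 236) = 1

Yes, coprime (GCD = 1)


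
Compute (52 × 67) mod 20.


52 × 67 = 3484
3484 mod 20 = 4


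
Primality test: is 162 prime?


162 / 2 = 81 (exact division)
162 is NOT prime.

No, 162 is not prime


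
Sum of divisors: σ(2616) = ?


Divisors of 2616: 1, 2, 3, 4, 6, 8, 12, 24, 109, 218, 327, 436, 654, 872, 1308, 2616
Sum = 1 + 2 + 3 + 4 + 6 + 8 + 12 + 24 + 109 + 218 + 327 + 436 + 654 + 872 + 1308 + 2616 = 6600

σ(2616) = 6600


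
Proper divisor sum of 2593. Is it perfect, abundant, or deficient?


Proper divisors: 1
Sum = 1 = 1
1 < 2593 → deficient

s(2593) = 1 (deficient)


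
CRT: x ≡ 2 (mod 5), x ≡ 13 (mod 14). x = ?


M = 5*14 = 70
M1 = M/5 = 14, M2 = M/14 = 5
M1^(-1) mod 5 = 4, M2^(-1) mod 14 = 3
x = 2*14*4 + 13*5*3 = 307
307 mod 70 = 27
Check: 27 mod 5 = 2 ✓, 27 mod 14 = 13 ✓

x ≡ 27 (mod 70)


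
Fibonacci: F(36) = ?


Sequence: 1, 1, 2, 3, 5, 8, 13, 21, 34, 55, 89, 144, 233, 377, 610, 987, 1597, 2584, 4181, 6765, 10946, 17711, 28657, 46368, 75025, 121393, 196418, 317811, 514229, 832040, 1346269, 2178309, 3524578, 5702887, 9227465, 14930352
F(36) = 14930352


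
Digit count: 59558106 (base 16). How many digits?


59558106 in base 16 = 38CC8DA
Number of digits = 7

7 digits (base 16)


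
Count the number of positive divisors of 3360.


3360 = 2^5 × 3^1 × 5^1 × 7^1
d(3360) = (5+1) × (1+1) × (1+1) × (1+1) = 48

48 divisors


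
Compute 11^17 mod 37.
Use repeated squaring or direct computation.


11^1 mod 37 = 11
11^2 mod 37 = 10
11^3 mod 37 = 36
11^4 mod 37 = 26
11^5 mod 37 = 27
11^6 mod 37 = 1
11^7 mod 37 = 11
11^8 mod 37 = 10
11^9 mod 37 = 36
11^10 mod 37 = 26
11^11 mod 37 = 27
11^12 mod 37 = 1
11^13 mod 37 = 11
11^14 mod 37 = 10
11^15 mod 37 = 36
11^16 mod 37 = 26
11^17 mod 37 = 27


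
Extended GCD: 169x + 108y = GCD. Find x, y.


Tabular extended Euclidean (each row: r = 169*s + 108*t):
r=169, s=1, t=0
r=108, s=0, t=1
q=1: r=61, s=1, t=-1   [169*(1) + 108*(-1) = 61]
q=1: r=47, s=-1, t=2   [169*(-1) + 108*(2) = 47]
q=1: r=14, s=2, t=-3   [169*(2) + 108*(-3) = 14]
q=3: r=5, s=-7, t=11   [169*(-7) + 108*(11) = 5]
q=2: r=4, s=16, t=-25   [169*(16) + 108*(-25) = 4]
q=1: r=1, s=-23, t=36   [169*(-23) + 108*(36) = 1]
q=4: r=0, s=108, t=-169   [169*(108) + 108*(-169) = 0]
GCD = 1; from the row with r=1: x=-23, y=36
Check: 169*(-23) + 108*(36) = -3887 + 3888 = 1

GCD = 1, x = -23, y = 36


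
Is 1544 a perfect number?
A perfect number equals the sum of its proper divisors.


Proper divisors of 1544: 1, 2, 4, 8, 193, 386, 772
Sum = 1 + 2 + 4 + 8 + 193 + 386 + 772 = 1366

No, 1544 is not perfect (1366 ≠ 1544)


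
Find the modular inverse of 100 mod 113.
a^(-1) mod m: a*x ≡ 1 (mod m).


Use the extended Euclidean algorithm on (113, 100); each row r = 113*s + 100*t:
r=113, s=1, t=0
r=100, s=0, t=1
q=1: r=13, s=1, t=-1   [113*(1) + 100*(-1) = 13]
q=7: r=9, s=-7, t=8   [113*(-7) + 100*(8) = 9]
q=1: r=4, s=8, t=-9   [113*(8) + 100*(-9) = 4]
q=2: r=1, s=-23, t=26   [113*(-23) + 100*(26) = 1]
q=4: r=0, s=100, t=-113   [113*(100) + 100*(-113) = 0]
GCD = 1 with t = 26, so 100*(26) ≡ 1 (mod 113)
Inverse = 26 mod 113 = 26
Check: 100 * 26 = 2600 ≡ 1 (mod 113)

100^(-1) ≡ 26 (mod 113)


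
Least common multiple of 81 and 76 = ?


GCD(81, 76) = 1
LCM = 81*76/1 = 6156/1 = 6156

LCM = 6156


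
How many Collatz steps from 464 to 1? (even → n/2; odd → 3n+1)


464 → 232 → 116 → 58 → 29 → 88 → 44 → 22 → 11 → 34 → 17 → 52 → 26 → 13 → 40 → 20 → 10 → 5 → 16 → 8 → 4 → 2 → 1
Total steps = 22

22 steps


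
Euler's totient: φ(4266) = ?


4266 = 2 × 3^3 × 79
Prime factors: 2, 3, 79
φ(4266) = 4266 × (1-1/2) × (1-1/3) × (1-1/79)
= 4266 × 1/2 × 2/3 × 78/79 = 1404

φ(4266) = 1404


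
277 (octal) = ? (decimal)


277 (base 8) = 191 (decimal)
191 (decimal) = 191 (base 10)


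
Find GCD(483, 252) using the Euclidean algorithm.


483 = 1 * 252 + 231
252 = 1 * 231 + 21
231 = 11 * 21 + 0
GCD = 21


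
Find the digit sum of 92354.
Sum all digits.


9 + 2 + 3 + 5 + 4 = 23


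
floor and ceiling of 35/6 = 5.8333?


35/6 = 5.8333
floor = 5
ceil = 6

floor = 5, ceil = 6


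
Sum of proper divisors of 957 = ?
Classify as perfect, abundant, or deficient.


Proper divisors: 1, 3, 11, 29, 33, 87, 319
Sum = 1 + 3 + 11 + 29 + 33 + 87 + 319 = 483
483 < 957 → deficient

s(957) = 483 (deficient)


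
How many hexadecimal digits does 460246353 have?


460246353 in base 16 = 1B6ECD51
Number of digits = 8

8 digits (base 16)


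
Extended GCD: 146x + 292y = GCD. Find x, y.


Tabular extended Euclidean (each row: r = 146*s + 292*t):
r=146, s=1, t=0
r=292, s=0, t=1
q=0: r=146, s=1, t=0   [146*(1) + 292*(0) = 146]
q=2: r=0, s=-2, t=1   [146*(-2) + 292*(1) = 0]
GCD = 146; from the row with r=146: x=1, y=0
Check: 146*(1) + 292*(0) = 146 + 0 = 146

GCD = 146, x = 1, y = 0


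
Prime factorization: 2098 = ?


2098 / 2 = 1049
1049 / 1049 = 1
2098 = 2 × 1049


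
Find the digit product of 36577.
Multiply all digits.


3 × 6 × 5 × 7 × 7 = 4410


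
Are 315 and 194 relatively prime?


Euclidean algorithm:
315 = 1 * 194 + 121
194 = 1 * 121 + 73
121 = 1 * 73 + 48
73 = 1 * 48 + 25
48 = 1 * 25 + 23
25 = 1 * 23 + 2
23 = 11 * 2 + 1
2 = 2 * 1 + 0
GCD(315, 194) = 1

Yes, coprime (GCD = 1)


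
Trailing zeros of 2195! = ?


floor(2195/5) = 439
floor(2195/25) = 87
floor(2195/125) = 17
floor(2195/625) = 3
Total = 546

546 trailing zeros


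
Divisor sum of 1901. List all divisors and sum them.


Divisors of 1901: 1, 1901
Sum = 1 + 1901 = 1902

σ(1901) = 1902


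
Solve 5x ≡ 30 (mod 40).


GCD(5, 40) = 5 divides 30
Divide: 1x ≡ 6 (mod 8)
x ≡ 6 (mod 8)


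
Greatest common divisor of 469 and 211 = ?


469 = 2 * 211 + 47
211 = 4 * 47 + 23
47 = 2 * 23 + 1
23 = 23 * 1 + 0
GCD = 1


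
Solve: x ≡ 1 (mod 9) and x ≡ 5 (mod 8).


M = 9*8 = 72
M1 = M/9 = 8, M2 = M/8 = 9
M1^(-1) mod 9 = 8, M2^(-1) mod 8 = 1
x = 1*8*8 + 5*9*1 = 109
109 mod 72 = 37
Check: 37 mod 9 = 1 ✓, 37 mod 8 = 5 ✓

x ≡ 37 (mod 72)


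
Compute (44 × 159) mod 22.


44 × 159 = 6996
6996 mod 22 = 0


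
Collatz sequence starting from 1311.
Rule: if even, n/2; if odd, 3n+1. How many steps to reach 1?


1311 → 3934 → 1967 → 5902 → 2951 → 8854 → 4427 → 13282 → 6641 → 19924 → 9962 → 4981 → 14944 → 7472 → 3736 → 1868 → 934 → 467 → 1402 → 701 → 2104 → 1052 → 526 → 263 → 790 → 395 → 1186 → 593 → 1780 → 890 → 445 → 1336 → 668 → 334 → 167 → 502 → 251 → 754 → 377 → 1132 → 566 → 283 → 850 → 425 → 1276 → 638 → 319 → 958 → 479 → 1438 → 719 → 2158 → 1079 → 3238 → 1619 → 4858 → 2429 → 7288 → 3644 → 1822 → 911 → 2734 → 1367 → 4102 → 2051 → 6154 → 3077 → 9232 → 4616 → 2308 → 1154 → 577 → 1732 → 866 → 433 → 1300 → 650 → 325 → 976 → 488 → 244 → 122 → 61 → 184 → 92 → 46 → 23 → 70 → 35 → 106 → 53 → 160 → 80 → 40 → 20 → 10 → 5 → 16 → 8 → 4 → 2 → 1
Total steps = 101

101 steps


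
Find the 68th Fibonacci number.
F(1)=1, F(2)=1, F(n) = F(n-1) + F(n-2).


Sequence: 1, 1, 2, 3, 5, 8, 13, 21, 34, 55, 89, 144, 233, 377, 610, 987, 1597, 2584, 4181, 6765, 10946, 17711, 28657, 46368, 75025, 121393, 196418, 317811, 514229, 832040, 1346269, 2178309, 3524578, 5702887, 9227465, 14930352, 24157817, 39088169, 63245986, 102334155, 165580141, 267914296, 433494437, 701408733, 1134903170, 1836311903, 2971215073, 4807526976, 7778742049, 12586269025, 20365011074, 32951280099, 53316291173, 86267571272, 139583862445, 225851433717, 365435296162, 591286729879, 956722026041, 1548008755920, 2504730781961, 4052739537881, 6557470319842, 10610209857723, 17167680177565, 27777890035288, 44945570212853, 72723460248141
F(68) = 72723460248141


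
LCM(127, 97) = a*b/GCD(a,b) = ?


GCD(127, 97) = 1
LCM = 127*97/1 = 12319/1 = 12319

LCM = 12319


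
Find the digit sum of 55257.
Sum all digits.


5 + 5 + 2 + 5 + 7 = 24


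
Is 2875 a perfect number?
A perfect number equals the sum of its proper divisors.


Proper divisors of 2875: 1, 5, 23, 25, 115, 125, 575
Sum = 1 + 5 + 23 + 25 + 115 + 125 + 575 = 869

No, 2875 is not perfect (869 ≠ 2875)


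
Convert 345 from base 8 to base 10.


345 (base 8) = 229 (decimal)
229 (decimal) = 229 (base 10)


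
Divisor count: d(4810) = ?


4810 = 2^1 × 5^1 × 13^1 × 37^1
d(4810) = (1+1) × (1+1) × (1+1) × (1+1) = 16

16 divisors


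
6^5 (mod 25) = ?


6^1 mod 25 = 6
6^2 mod 25 = 11
6^3 mod 25 = 16
6^4 mod 25 = 21
6^5 mod 25 = 1


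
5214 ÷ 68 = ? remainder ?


5214 = 68 * 76 + 46
Check: 5168 + 46 = 5214

q = 76, r = 46


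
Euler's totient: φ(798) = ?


798 = 2 × 3 × 7 × 19
Prime factors: 2, 3, 7, 19
φ(798) = 798 × (1-1/2) × (1-1/3) × (1-1/7) × (1-1/19)
= 798 × 1/2 × 2/3 × 6/7 × 18/19 = 216

φ(798) = 216


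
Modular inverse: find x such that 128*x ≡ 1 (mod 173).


Use the extended Euclidean algorithm on (173, 128); each row r = 173*s + 128*t:
r=173, s=1, t=0
r=128, s=0, t=1
q=1: r=45, s=1, t=-1   [173*(1) + 128*(-1) = 45]
q=2: r=38, s=-2, t=3   [173*(-2) + 128*(3) = 38]
q=1: r=7, s=3, t=-4   [173*(3) + 128*(-4) = 7]
q=5: r=3, s=-17, t=23   [173*(-17) + 128*(23) = 3]
q=2: r=1, s=37, t=-50   [173*(37) + 128*(-50) = 1]
q=3: r=0, s=-128, t=173   [173*(-128) + 128*(173) = 0]
GCD = 1 with t = -50, so 128*(-50) ≡ 1 (mod 173)
Inverse = -50 mod 173 = 123
Check: 128 * 123 = 15744 ≡ 1 (mod 173)

128^(-1) ≡ 123 (mod 173)


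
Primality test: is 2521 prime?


Check divisors up to sqrt(2521) = 50.2096
No divisors found.
2521 is prime.

Yes, 2521 is prime


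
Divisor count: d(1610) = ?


1610 = 2^1 × 5^1 × 7^1 × 23^1
d(1610) = (1+1) × (1+1) × (1+1) × (1+1) = 16

16 divisors


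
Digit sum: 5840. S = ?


5 + 8 + 4 + 0 = 17


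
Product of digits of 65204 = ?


6 × 5 × 2 × 0 × 4 = 0


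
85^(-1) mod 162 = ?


Use the extended Euclidean algorithm on (162, 85); each row r = 162*s + 85*t:
r=162, s=1, t=0
r=85, s=0, t=1
q=1: r=77, s=1, t=-1   [162*(1) + 85*(-1) = 77]
q=1: r=8, s=-1, t=2   [162*(-1) + 85*(2) = 8]
q=9: r=5, s=10, t=-19   [162*(10) + 85*(-19) = 5]
q=1: r=3, s=-11, t=21   [162*(-11) + 85*(21) = 3]
q=1: r=2, s=21, t=-40   [162*(21) + 85*(-40) = 2]
q=1: r=1, s=-32, t=61   [162*(-32) + 85*(61) = 1]
q=2: r=0, s=85, t=-162   [162*(85) + 85*(-162) = 0]
GCD = 1 with t = 61, so 85*(61) ≡ 1 (mod 162)
Inverse = 61 mod 162 = 61
Check: 85 * 61 = 5185 ≡ 1 (mod 162)

85^(-1) ≡ 61 (mod 162)


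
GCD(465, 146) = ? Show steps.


465 = 3 * 146 + 27
146 = 5 * 27 + 11
27 = 2 * 11 + 5
11 = 2 * 5 + 1
5 = 5 * 1 + 0
GCD = 1


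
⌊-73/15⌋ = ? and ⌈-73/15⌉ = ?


-73/15 = -4.8667
floor = -5
ceil = -4

floor = -5, ceil = -4


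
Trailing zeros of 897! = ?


floor(897/5) = 179
floor(897/25) = 35
floor(897/125) = 7
floor(897/625) = 1
Total = 222

222 trailing zeros


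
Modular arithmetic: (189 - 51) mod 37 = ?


189 - 51 = 138
138 mod 37 = 27


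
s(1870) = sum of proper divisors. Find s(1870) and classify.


Proper divisors: 1, 2, 5, 10, 11, 17, 22, 34, 55, 85, 110, 170, 187, 374, 935
Sum = 1 + 2 + 5 + 10 + 11 + 17 + 22 + 34 + 55 + 85 + 110 + 170 + 187 + 374 + 935 = 2018
2018 > 1870 → abundant

s(1870) = 2018 (abundant)


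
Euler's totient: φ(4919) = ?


4919 = 4919
Prime factors: 4919
φ(4919) = 4919 × (1-1/4919)
= 4919 × 4918/4919 = 4918

φ(4919) = 4918


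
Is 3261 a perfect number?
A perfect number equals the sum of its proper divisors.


Proper divisors of 3261: 1, 3, 1087
Sum = 1 + 3 + 1087 = 1091

No, 3261 is not perfect (1091 ≠ 3261)


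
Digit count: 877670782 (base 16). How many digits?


877670782 in base 16 = 3450317E
Number of digits = 8

8 digits (base 16)


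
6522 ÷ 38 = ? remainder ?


6522 = 38 * 171 + 24
Check: 6498 + 24 = 6522

q = 171, r = 24


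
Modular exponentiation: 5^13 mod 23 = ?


5^1 mod 23 = 5
5^2 mod 23 = 2
5^3 mod 23 = 10
5^4 mod 23 = 4
5^5 mod 23 = 20
5^6 mod 23 = 8
5^7 mod 23 = 17
5^8 mod 23 = 16
5^9 mod 23 = 11
5^10 mod 23 = 9
5^11 mod 23 = 22
5^12 mod 23 = 18
5^13 mod 23 = 21


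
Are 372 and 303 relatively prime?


Euclidean algorithm:
372 = 1 * 303 + 69
303 = 4 * 69 + 27
69 = 2 * 27 + 15
27 = 1 * 15 + 12
15 = 1 * 12 + 3
12 = 4 * 3 + 0
GCD(372, 303) = 3

No, not coprime (GCD = 3)


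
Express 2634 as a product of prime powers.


2634 / 2 = 1317
1317 / 3 = 439
439 / 439 = 1
2634 = 2 × 3 × 439


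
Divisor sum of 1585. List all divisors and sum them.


Divisors of 1585: 1, 5, 317, 1585
Sum = 1 + 5 + 317 + 1585 = 1908

σ(1585) = 1908


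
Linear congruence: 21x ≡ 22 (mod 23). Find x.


GCD(21, 23) = 1, unique solution
a^(-1) mod 23 = 11
x = 11 * 22 mod 23 = 12

x ≡ 12 (mod 23)


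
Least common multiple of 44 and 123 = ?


GCD(44, 123) = 1
LCM = 44*123/1 = 5412/1 = 5412

LCM = 5412


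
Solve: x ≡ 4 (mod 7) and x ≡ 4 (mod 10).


M = 7*10 = 70
M1 = M/7 = 10, M2 = M/10 = 7
M1^(-1) mod 7 = 5, M2^(-1) mod 10 = 3
x = 4*10*5 + 4*7*3 = 284
284 mod 70 = 4
Check: 4 mod 7 = 4 ✓, 4 mod 10 = 4 ✓

x ≡ 4 (mod 70)


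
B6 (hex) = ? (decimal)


B6 (base 16) = 182 (decimal)
182 (decimal) = 182 (base 10)


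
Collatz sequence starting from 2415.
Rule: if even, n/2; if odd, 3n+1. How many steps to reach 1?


2415 → 7246 → 3623 → 10870 → 5435 → 16306 → 8153 → 24460 → 12230 → 6115 → 18346 → 9173 → 27520 → 13760 → 6880 → 3440 → 1720 → 860 → 430 → 215 → 646 → 323 → 970 → 485 → 1456 → 728 → 364 → 182 → 91 → 274 → 137 → 412 → 206 → 103 → 310 → 155 → 466 → 233 → 700 → 350 → 175 → 526 → 263 → 790 → 395 → 1186 → 593 → 1780 → 890 → 445 → 1336 → 668 → 334 → 167 → 502 → 251 → 754 → 377 → 1132 → 566 → 283 → 850 → 425 → 1276 → 638 → 319 → 958 → 479 → 1438 → 719 → 2158 → 1079 → 3238 → 1619 → 4858 → 2429 → 7288 → 3644 → 1822 → 911 → 2734 → 1367 → 4102 → 2051 → 6154 → 3077 → 9232 → 4616 → 2308 → 1154 → 577 → 1732 → 866 → 433 → 1300 → 650 → 325 → 976 → 488 → 244 → 122 → 61 → 184 → 92 → 46 → 23 → 70 → 35 → 106 → 53 → 160 → 80 → 40 → 20 → 10 → 5 → 16 → 8 → 4 → 2 → 1
Total steps = 120

120 steps


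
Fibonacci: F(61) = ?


Sequence: 1, 1, 2, 3, 5, 8, 13, 21, 34, 55, 89, 144, 233, 377, 610, 987, 1597, 2584, 4181, 6765, 10946, 17711, 28657, 46368, 75025, 121393, 196418, 317811, 514229, 832040, 1346269, 2178309, 3524578, 5702887, 9227465, 14930352, 24157817, 39088169, 63245986, 102334155, 165580141, 267914296, 433494437, 701408733, 1134903170, 1836311903, 2971215073, 4807526976, 7778742049, 12586269025, 20365011074, 32951280099, 53316291173, 86267571272, 139583862445, 225851433717, 365435296162, 591286729879, 956722026041, 1548008755920, 2504730781961
F(61) = 2504730781961


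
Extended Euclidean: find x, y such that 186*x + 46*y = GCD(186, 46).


Tabular extended Euclidean (each row: r = 186*s + 46*t):
r=186, s=1, t=0
r=46, s=0, t=1
q=4: r=2, s=1, t=-4   [186*(1) + 46*(-4) = 2]
q=23: r=0, s=-23, t=93   [186*(-23) + 46*(93) = 0]
GCD = 2; from the row with r=2: x=1, y=-4
Check: 186*(1) + 46*(-4) = 186 - 184 = 2

GCD = 2, x = 1, y = -4


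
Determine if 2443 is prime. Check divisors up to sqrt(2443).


2443 / 7 = 349 (exact division)
2443 is NOT prime.

No, 2443 is not prime


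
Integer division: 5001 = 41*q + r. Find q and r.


5001 = 41 * 121 + 40
Check: 4961 + 40 = 5001

q = 121, r = 40


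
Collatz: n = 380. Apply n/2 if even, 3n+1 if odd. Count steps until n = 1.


380 → 190 → 95 → 286 → 143 → 430 → 215 → 646 → 323 → 970 → 485 → 1456 → 728 → 364 → 182 → 91 → 274 → 137 → 412 → 206 → 103 → 310 → 155 → 466 → 233 → 700 → 350 → 175 → 526 → 263 → 790 → 395 → 1186 → 593 → 1780 → 890 → 445 → 1336 → 668 → 334 → 167 → 502 → 251 → 754 → 377 → 1132 → 566 → 283 → 850 → 425 → 1276 → 638 → 319 → 958 → 479 → 1438 → 719 → 2158 → 1079 → 3238 → 1619 → 4858 → 2429 → 7288 → 3644 → 1822 → 911 → 2734 → 1367 → 4102 → 2051 → 6154 → 3077 → 9232 → 4616 → 2308 → 1154 → 577 → 1732 → 866 → 433 → 1300 → 650 → 325 → 976 → 488 → 244 → 122 → 61 → 184 → 92 → 46 → 23 → 70 → 35 → 106 → 53 → 160 → 80 → 40 → 20 → 10 → 5 → 16 → 8 → 4 → 2 → 1
Total steps = 107

107 steps


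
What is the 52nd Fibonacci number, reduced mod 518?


F(k) mod 518 for k=1..52:
1, 1, 2, 3, 5, 8, 13, 21, 34, 55, 89, 144, 233, 377, 92, 469, 43, 512, 37, 31, 68, 99, 167, 266, 433, 181, 96, 277, 373, 132, 505, 119, 106, 225, 331, 38, 369, 407, 258, 147, 405, 34, 439, 473, 394, 349, 225, 56, 281, 337, 100, 437
F(52) mod 518 = 437


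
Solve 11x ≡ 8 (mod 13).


GCD(11, 13) = 1, unique solution
a^(-1) mod 13 = 6
x = 6 * 8 mod 13 = 9

x ≡ 9 (mod 13)


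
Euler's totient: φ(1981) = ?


1981 = 7 × 283
Prime factors: 7, 283
φ(1981) = 1981 × (1-1/7) × (1-1/283)
= 1981 × 6/7 × 282/283 = 1692

φ(1981) = 1692


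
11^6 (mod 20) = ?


11^1 mod 20 = 11
11^2 mod 20 = 1
11^3 mod 20 = 11
11^4 mod 20 = 1
11^5 mod 20 = 11
11^6 mod 20 = 1


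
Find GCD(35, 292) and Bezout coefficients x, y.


Tabular extended Euclidean (each row: r = 35*s + 292*t):
r=35, s=1, t=0
r=292, s=0, t=1
q=0: r=35, s=1, t=0   [35*(1) + 292*(0) = 35]
q=8: r=12, s=-8, t=1   [35*(-8) + 292*(1) = 12]
q=2: r=11, s=17, t=-2   [35*(17) + 292*(-2) = 11]
q=1: r=1, s=-25, t=3   [35*(-25) + 292*(3) = 1]
q=11: r=0, s=292, t=-35   [35*(292) + 292*(-35) = 0]
GCD = 1; from the row with r=1: x=-25, y=3
Check: 35*(-25) + 292*(3) = -875 + 876 = 1

GCD = 1, x = -25, y = 3


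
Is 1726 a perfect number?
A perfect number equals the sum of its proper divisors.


Proper divisors of 1726: 1, 2, 863
Sum = 1 + 2 + 863 = 866

No, 1726 is not perfect (866 ≠ 1726)


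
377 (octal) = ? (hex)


377 (base 8) = 255 (decimal)
255 (decimal) = FF (base 16)


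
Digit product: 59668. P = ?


5 × 9 × 6 × 6 × 8 = 12960


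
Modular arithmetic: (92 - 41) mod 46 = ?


92 - 41 = 51
51 mod 46 = 5


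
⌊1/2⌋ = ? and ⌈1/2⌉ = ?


1/2 = 0.5000
floor = 0
ceil = 1

floor = 0, ceil = 1


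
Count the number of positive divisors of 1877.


1877 = 1877^1
d(1877) = (1+1) = 2

2 divisors


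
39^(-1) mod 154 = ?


Use the extended Euclidean algorithm on (154, 39); each row r = 154*s + 39*t:
r=154, s=1, t=0
r=39, s=0, t=1
q=3: r=37, s=1, t=-3   [154*(1) + 39*(-3) = 37]
q=1: r=2, s=-1, t=4   [154*(-1) + 39*(4) = 2]
q=18: r=1, s=19, t=-75   [154*(19) + 39*(-75) = 1]
q=2: r=0, s=-39, t=154   [154*(-39) + 39*(154) = 0]
GCD = 1 with t = -75, so 39*(-75) ≡ 1 (mod 154)
Inverse = -75 mod 154 = 79
Check: 39 * 79 = 3081 ≡ 1 (mod 154)

39^(-1) ≡ 79 (mod 154)


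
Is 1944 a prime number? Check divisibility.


1944 / 2 = 972 (exact division)
1944 is NOT prime.

No, 1944 is not prime


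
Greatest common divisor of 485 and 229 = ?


485 = 2 * 229 + 27
229 = 8 * 27 + 13
27 = 2 * 13 + 1
13 = 13 * 1 + 0
GCD = 1


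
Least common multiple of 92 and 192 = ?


GCD(92, 192) = 4
LCM = 92*192/4 = 17664/4 = 4416

LCM = 4416


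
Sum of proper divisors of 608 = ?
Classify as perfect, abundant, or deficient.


Proper divisors: 1, 2, 4, 8, 16, 19, 32, 38, 76, 152, 304
Sum = 1 + 2 + 4 + 8 + 16 + 19 + 32 + 38 + 76 + 152 + 304 = 652
652 > 608 → abundant

s(608) = 652 (abundant)


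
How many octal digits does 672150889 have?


672150889 in base 8 = 5004032551
Number of digits = 10

10 digits (base 8)


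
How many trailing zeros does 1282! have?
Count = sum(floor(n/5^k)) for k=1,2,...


floor(1282/5) = 256
floor(1282/25) = 51
floor(1282/125) = 10
floor(1282/625) = 2
Total = 319

319 trailing zeros


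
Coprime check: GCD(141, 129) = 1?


Euclidean algorithm:
141 = 1 * 129 + 12
129 = 10 * 12 + 9
12 = 1 * 9 + 3
9 = 3 * 3 + 0
GCD(141, 129) = 3

No, not coprime (GCD = 3)


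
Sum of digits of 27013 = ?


2 + 7 + 0 + 1 + 3 = 13


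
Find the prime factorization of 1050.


1050 / 2 = 525
525 / 3 = 175
175 / 5 = 35
35 / 5 = 7
7 / 7 = 1
1050 = 2 × 3 × 5^2 × 7


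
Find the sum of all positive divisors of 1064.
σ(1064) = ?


Divisors of 1064: 1, 2, 4, 7, 8, 14, 19, 28, 38, 56, 76, 133, 152, 266, 532, 1064
Sum = 1 + 2 + 4 + 7 + 8 + 14 + 19 + 28 + 38 + 56 + 76 + 133 + 152 + 266 + 532 + 1064 = 2400

σ(1064) = 2400


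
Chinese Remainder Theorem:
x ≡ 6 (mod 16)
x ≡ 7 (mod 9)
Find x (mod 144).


M = 16*9 = 144
M1 = M/16 = 9, M2 = M/9 = 16
M1^(-1) mod 16 = 9, M2^(-1) mod 9 = 4
x = 6*9*9 + 7*16*4 = 934
934 mod 144 = 70
Check: 70 mod 16 = 6 ✓, 70 mod 9 = 7 ✓

x ≡ 70 (mod 144)


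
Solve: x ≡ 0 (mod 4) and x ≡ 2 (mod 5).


M = 4*5 = 20
M1 = M/4 = 5, M2 = M/5 = 4
M1^(-1) mod 4 = 1, M2^(-1) mod 5 = 4
x = 0*5*1 + 2*4*4 = 32
32 mod 20 = 12
Check: 12 mod 4 = 0 ✓, 12 mod 5 = 2 ✓

x ≡ 12 (mod 20)


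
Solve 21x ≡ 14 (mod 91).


GCD(21, 91) = 7 divides 14
Divide: 3x ≡ 2 (mod 13)
x ≡ 5 (mod 13)


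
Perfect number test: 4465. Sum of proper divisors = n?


Proper divisors of 4465: 1, 5, 19, 47, 95, 235, 893
Sum = 1 + 5 + 19 + 47 + 95 + 235 + 893 = 1295

No, 4465 is not perfect (1295 ≠ 4465)


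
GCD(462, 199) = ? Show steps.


462 = 2 * 199 + 64
199 = 3 * 64 + 7
64 = 9 * 7 + 1
7 = 7 * 1 + 0
GCD = 1


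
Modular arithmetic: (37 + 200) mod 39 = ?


37 + 200 = 237
237 mod 39 = 3


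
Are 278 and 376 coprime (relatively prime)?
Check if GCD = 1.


Euclidean algorithm:
376 = 1 * 278 + 98
278 = 2 * 98 + 82
98 = 1 * 82 + 16
82 = 5 * 16 + 2
16 = 8 * 2 + 0
GCD(278, 376) = 2

No, not coprime (GCD = 2)


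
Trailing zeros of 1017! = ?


floor(1017/5) = 203
floor(1017/25) = 40
floor(1017/125) = 8
floor(1017/625) = 1
Total = 252

252 trailing zeros


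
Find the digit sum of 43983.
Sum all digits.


4 + 3 + 9 + 8 + 3 = 27


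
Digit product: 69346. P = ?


6 × 9 × 3 × 4 × 6 = 3888


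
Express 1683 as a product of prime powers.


1683 / 3 = 561
561 / 3 = 187
187 / 11 = 17
17 / 17 = 1
1683 = 3^2 × 11 × 17


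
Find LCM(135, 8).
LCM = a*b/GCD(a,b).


GCD(135, 8) = 1
LCM = 135*8/1 = 1080/1 = 1080

LCM = 1080


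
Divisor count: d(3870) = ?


3870 = 2^1 × 3^2 × 5^1 × 43^1
d(3870) = (1+1) × (2+1) × (1+1) × (1+1) = 24

24 divisors


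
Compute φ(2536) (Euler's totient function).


2536 = 2^3 × 317
Prime factors: 2, 317
φ(2536) = 2536 × (1-1/2) × (1-1/317)
= 2536 × 1/2 × 316/317 = 1264

φ(2536) = 1264


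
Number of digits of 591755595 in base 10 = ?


591755595 has 9 digits in base 10
floor(log10(591755595)) + 1 = floor(8.7721) + 1 = 9

9 digits (base 10)


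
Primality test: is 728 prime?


728 / 2 = 364 (exact division)
728 is NOT prime.

No, 728 is not prime


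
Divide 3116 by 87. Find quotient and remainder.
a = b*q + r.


3116 = 87 * 35 + 71
Check: 3045 + 71 = 3116

q = 35, r = 71


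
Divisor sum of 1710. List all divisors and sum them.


Divisors of 1710: 1, 2, 3, 5, 6, 9, 10, 15, 18, 19, 30, 38, 45, 57, 90, 95, 114, 171, 190, 285, 342, 570, 855, 1710
Sum = 1 + 2 + 3 + 5 + 6 + 9 + 10 + 15 + 18 + 19 + 30 + 38 + 45 + 57 + 90 + 95 + 114 + 171 + 190 + 285 + 342 + 570 + 855 + 1710 = 4680

σ(1710) = 4680


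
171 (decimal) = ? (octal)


171 (base 10) = 171 (decimal)
171 (decimal) = 253 (base 8)


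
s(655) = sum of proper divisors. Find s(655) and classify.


Proper divisors: 1, 5, 131
Sum = 1 + 5 + 131 = 137
137 < 655 → deficient

s(655) = 137 (deficient)


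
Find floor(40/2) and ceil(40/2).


40/2 = 20.0000
floor = 20
ceil = 20

floor = 20, ceil = 20


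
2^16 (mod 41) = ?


2^1 mod 41 = 2
2^2 mod 41 = 4
2^3 mod 41 = 8
2^4 mod 41 = 16
2^5 mod 41 = 32
2^6 mod 41 = 23
2^7 mod 41 = 5
2^8 mod 41 = 10
2^9 mod 41 = 20
2^10 mod 41 = 40
2^11 mod 41 = 39
2^12 mod 41 = 37
2^13 mod 41 = 33
2^14 mod 41 = 25
2^15 mod 41 = 9
2^16 mod 41 = 18


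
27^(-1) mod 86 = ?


Use the extended Euclidean algorithm on (86, 27); each row r = 86*s + 27*t:
r=86, s=1, t=0
r=27, s=0, t=1
q=3: r=5, s=1, t=-3   [86*(1) + 27*(-3) = 5]
q=5: r=2, s=-5, t=16   [86*(-5) + 27*(16) = 2]
q=2: r=1, s=11, t=-35   [86*(11) + 27*(-35) = 1]
q=2: r=0, s=-27, t=86   [86*(-27) + 27*(86) = 0]
GCD = 1 with t = -35, so 27*(-35) ≡ 1 (mod 86)
Inverse = -35 mod 86 = 51
Check: 27 * 51 = 1377 ≡ 1 (mod 86)

27^(-1) ≡ 51 (mod 86)


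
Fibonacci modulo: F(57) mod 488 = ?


F(k) mod 488 for k=1..57:
1, 1, 2, 3, 5, 8, 13, 21, 34, 55, 89, 144, 233, 377, 122, 11, 133, 144, 277, 421, 210, 143, 353, 8, 361, 369, 242, 123, 365, 0, 365, 365, 242, 119, 361, 480, 353, 345, 210, 67, 277, 344, 133, 477, 122, 111, 233, 344, 89, 433, 34, 467, 13, 480, 5, 485, 2
F(57) mod 488 = 2


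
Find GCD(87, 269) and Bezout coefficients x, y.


Tabular extended Euclidean (each row: r = 87*s + 269*t):
r=87, s=1, t=0
r=269, s=0, t=1
q=0: r=87, s=1, t=0   [87*(1) + 269*(0) = 87]
q=3: r=8, s=-3, t=1   [87*(-3) + 269*(1) = 8]
q=10: r=7, s=31, t=-10   [87*(31) + 269*(-10) = 7]
q=1: r=1, s=-34, t=11   [87*(-34) + 269*(11) = 1]
q=7: r=0, s=269, t=-87   [87*(269) + 269*(-87) = 0]
GCD = 1; from the row with r=1: x=-34, y=11
Check: 87*(-34) + 269*(11) = -2958 + 2959 = 1

GCD = 1, x = -34, y = 11


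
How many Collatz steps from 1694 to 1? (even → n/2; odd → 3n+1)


1694 → 847 → 2542 → 1271 → 3814 → 1907 → 5722 → 2861 → 8584 → 4292 → 2146 → 1073 → 3220 → 1610 → 805 → 2416 → 1208 → 604 → 302 → 151 → 454 → 227 → 682 → 341 → 1024 → 512 → 256 → 128 → 64 → 32 → 16 → 8 → 4 → 2 → 1
Total steps = 34

34 steps


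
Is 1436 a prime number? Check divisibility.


1436 / 2 = 718 (exact division)
1436 is NOT prime.

No, 1436 is not prime


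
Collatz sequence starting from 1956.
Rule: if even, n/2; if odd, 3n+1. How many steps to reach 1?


1956 → 978 → 489 → 1468 → 734 → 367 → 1102 → 551 → 1654 → 827 → 2482 → 1241 → 3724 → 1862 → 931 → 2794 → 1397 → 4192 → 2096 → 1048 → 524 → 262 → 131 → 394 → 197 → 592 → 296 → 148 → 74 → 37 → 112 → 56 → 28 → 14 → 7 → 22 → 11 → 34 → 17 → 52 → 26 → 13 → 40 → 20 → 10 → 5 → 16 → 8 → 4 → 2 → 1
Total steps = 50

50 steps


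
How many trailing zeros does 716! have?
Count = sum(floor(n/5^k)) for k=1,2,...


floor(716/5) = 143
floor(716/25) = 28
floor(716/125) = 5
floor(716/625) = 1
Total = 177

177 trailing zeros


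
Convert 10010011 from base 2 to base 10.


10010011 (base 2) = 147 (decimal)
147 (decimal) = 147 (base 10)


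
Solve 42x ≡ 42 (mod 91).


GCD(42, 91) = 7 divides 42
Divide: 6x ≡ 6 (mod 13)
x ≡ 1 (mod 13)


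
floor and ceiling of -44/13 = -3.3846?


-44/13 = -3.3846
floor = -4
ceil = -3

floor = -4, ceil = -3


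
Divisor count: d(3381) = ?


3381 = 3^1 × 7^2 × 23^1
d(3381) = (1+1) × (2+1) × (1+1) = 12

12 divisors


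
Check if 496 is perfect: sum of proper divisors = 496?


Proper divisors of 496: 1, 2, 4, 8, 16, 31, 62, 124, 248
Sum = 1 + 2 + 4 + 8 + 16 + 31 + 62 + 124 + 248 = 496

Yes, 496 is perfect (496 = 496)


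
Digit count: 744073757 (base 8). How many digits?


744073757 in base 8 = 5426325035
Number of digits = 10

10 digits (base 8)


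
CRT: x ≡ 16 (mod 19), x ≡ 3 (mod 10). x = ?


M = 19*10 = 190
M1 = M/19 = 10, M2 = M/10 = 19
M1^(-1) mod 19 = 2, M2^(-1) mod 10 = 9
x = 16*10*2 + 3*19*9 = 833
833 mod 190 = 73
Check: 73 mod 19 = 16 ✓, 73 mod 10 = 3 ✓

x ≡ 73 (mod 190)


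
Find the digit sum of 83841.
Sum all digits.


8 + 3 + 8 + 4 + 1 = 24


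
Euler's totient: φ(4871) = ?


4871 = 4871
Prime factors: 4871
φ(4871) = 4871 × (1-1/4871)
= 4871 × 4870/4871 = 4870

φ(4871) = 4870


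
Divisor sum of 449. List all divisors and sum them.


Divisors of 449: 1, 449
Sum = 1 + 449 = 450

σ(449) = 450


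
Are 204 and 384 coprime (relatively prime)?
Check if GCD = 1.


Euclidean algorithm:
384 = 1 * 204 + 180
204 = 1 * 180 + 24
180 = 7 * 24 + 12
24 = 2 * 12 + 0
GCD(204, 384) = 12

No, not coprime (GCD = 12)


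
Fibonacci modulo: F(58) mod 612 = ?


F(k) mod 612 for k=1..58:
1, 1, 2, 3, 5, 8, 13, 21, 34, 55, 89, 144, 233, 377, 610, 375, 373, 136, 509, 33, 542, 575, 505, 468, 361, 217, 578, 183, 149, 332, 481, 201, 70, 271, 341, 0, 341, 341, 70, 411, 481, 280, 149, 429, 578, 395, 361, 144, 505, 37, 542, 579, 509, 476, 373, 237, 610, 235
F(58) mod 612 = 235


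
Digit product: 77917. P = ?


7 × 7 × 9 × 1 × 7 = 3087


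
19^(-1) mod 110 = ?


Use the extended Euclidean algorithm on (110, 19); each row r = 110*s + 19*t:
r=110, s=1, t=0
r=19, s=0, t=1
q=5: r=15, s=1, t=-5   [110*(1) + 19*(-5) = 15]
q=1: r=4, s=-1, t=6   [110*(-1) + 19*(6) = 4]
q=3: r=3, s=4, t=-23   [110*(4) + 19*(-23) = 3]
q=1: r=1, s=-5, t=29   [110*(-5) + 19*(29) = 1]
q=3: r=0, s=19, t=-110   [110*(19) + 19*(-110) = 0]
GCD = 1 with t = 29, so 19*(29) ≡ 1 (mod 110)
Inverse = 29 mod 110 = 29
Check: 19 * 29 = 551 ≡ 1 (mod 110)

19^(-1) ≡ 29 (mod 110)


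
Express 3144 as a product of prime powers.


3144 / 2 = 1572
1572 / 2 = 786
786 / 2 = 393
393 / 3 = 131
131 / 131 = 1
3144 = 2^3 × 3 × 131


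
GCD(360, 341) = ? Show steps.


360 = 1 * 341 + 19
341 = 17 * 19 + 18
19 = 1 * 18 + 1
18 = 18 * 1 + 0
GCD = 1


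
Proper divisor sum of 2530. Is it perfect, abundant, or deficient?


Proper divisors: 1, 2, 5, 10, 11, 22, 23, 46, 55, 110, 115, 230, 253, 506, 1265
Sum = 1 + 2 + 5 + 10 + 11 + 22 + 23 + 46 + 55 + 110 + 115 + 230 + 253 + 506 + 1265 = 2654
2654 > 2530 → abundant

s(2530) = 2654 (abundant)


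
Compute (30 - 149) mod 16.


30 - 149 = -119
-119 mod 16 = 9


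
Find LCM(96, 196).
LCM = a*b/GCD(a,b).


GCD(96, 196) = 4
LCM = 96*196/4 = 18816/4 = 4704

LCM = 4704


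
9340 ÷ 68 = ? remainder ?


9340 = 68 * 137 + 24
Check: 9316 + 24 = 9340

q = 137, r = 24


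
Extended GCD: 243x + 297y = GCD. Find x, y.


Tabular extended Euclidean (each row: r = 243*s + 297*t):
r=243, s=1, t=0
r=297, s=0, t=1
q=0: r=243, s=1, t=0   [243*(1) + 297*(0) = 243]
q=1: r=54, s=-1, t=1   [243*(-1) + 297*(1) = 54]
q=4: r=27, s=5, t=-4   [243*(5) + 297*(-4) = 27]
q=2: r=0, s=-11, t=9   [243*(-11) + 297*(9) = 0]
GCD = 27; from the row with r=27: x=5, y=-4
Check: 243*(5) + 297*(-4) = 1215 - 1188 = 27

GCD = 27, x = 5, y = -4


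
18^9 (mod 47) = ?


18^1 mod 47 = 18
18^2 mod 47 = 42
18^3 mod 47 = 4
18^4 mod 47 = 25
18^5 mod 47 = 27
18^6 mod 47 = 16
18^7 mod 47 = 6
18^8 mod 47 = 14
18^9 mod 47 = 17


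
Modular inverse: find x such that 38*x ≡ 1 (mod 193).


Use the extended Euclidean algorithm on (193, 38); each row r = 193*s + 38*t:
r=193, s=1, t=0
r=38, s=0, t=1
q=5: r=3, s=1, t=-5   [193*(1) + 38*(-5) = 3]
q=12: r=2, s=-12, t=61   [193*(-12) + 38*(61) = 2]
q=1: r=1, s=13, t=-66   [193*(13) + 38*(-66) = 1]
q=2: r=0, s=-38, t=193   [193*(-38) + 38*(193) = 0]
GCD = 1 with t = -66, so 38*(-66) ≡ 1 (mod 193)
Inverse = -66 mod 193 = 127
Check: 38 * 127 = 4826 ≡ 1 (mod 193)

38^(-1) ≡ 127 (mod 193)


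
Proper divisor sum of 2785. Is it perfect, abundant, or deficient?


Proper divisors: 1, 5, 557
Sum = 1 + 5 + 557 = 563
563 < 2785 → deficient

s(2785) = 563 (deficient)


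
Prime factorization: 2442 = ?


2442 / 2 = 1221
1221 / 3 = 407
407 / 11 = 37
37 / 37 = 1
2442 = 2 × 3 × 11 × 37


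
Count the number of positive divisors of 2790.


2790 = 2^1 × 3^2 × 5^1 × 31^1
d(2790) = (1+1) × (2+1) × (1+1) × (1+1) = 24

24 divisors


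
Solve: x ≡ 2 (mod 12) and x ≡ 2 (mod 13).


M = 12*13 = 156
M1 = M/12 = 13, M2 = M/13 = 12
M1^(-1) mod 12 = 1, M2^(-1) mod 13 = 12
x = 2*13*1 + 2*12*12 = 314
314 mod 156 = 2
Check: 2 mod 12 = 2 ✓, 2 mod 13 = 2 ✓

x ≡ 2 (mod 156)


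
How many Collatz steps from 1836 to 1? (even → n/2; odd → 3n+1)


1836 → 918 → 459 → 1378 → 689 → 2068 → 1034 → 517 → 1552 → 776 → 388 → 194 → 97 → 292 → 146 → 73 → 220 → 110 → 55 → 166 → 83 → 250 → 125 → 376 → 188 → 94 → 47 → 142 → 71 → 214 → 107 → 322 → 161 → 484 → 242 → 121 → 364 → 182 → 91 → 274 → 137 → 412 → 206 → 103 → 310 → 155 → 466 → 233 → 700 → 350 → 175 → 526 → 263 → 790 → 395 → 1186 → 593 → 1780 → 890 → 445 → 1336 → 668 → 334 → 167 → 502 → 251 → 754 → 377 → 1132 → 566 → 283 → 850 → 425 → 1276 → 638 → 319 → 958 → 479 → 1438 → 719 → 2158 → 1079 → 3238 → 1619 → 4858 → 2429 → 7288 → 3644 → 1822 → 911 → 2734 → 1367 → 4102 → 2051 → 6154 → 3077 → 9232 → 4616 → 2308 → 1154 → 577 → 1732 → 866 → 433 → 1300 → 650 → 325 → 976 → 488 → 244 → 122 → 61 → 184 → 92 → 46 → 23 → 70 → 35 → 106 → 53 → 160 → 80 → 40 → 20 → 10 → 5 → 16 → 8 → 4 → 2 → 1
Total steps = 130

130 steps


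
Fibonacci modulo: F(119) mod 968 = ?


F(k) mod 968 for k=1..119:
1, 1, 2, 3, 5, 8, 13, 21, 34, 55, 89, 144, 233, 377, 610, 19, 629, 648, 309, 957, 298, 287, 585, 872, 489, 393, 882, 307, 221, 528, 749, 309, 90, 399, 489, 888, 409, 329, 738, 99, 837, 936, 805, 773, 610, 415, 57, 472, 529, 33, 562, 595, 189, 784, 5, 789, 794, 615, 441, 88, 529, 617, 178, 795, 5, 800, 805, 637, 474, 143, 617, 760, 409, 201, 610, 811, 453, 296, 749, 77, 826, 903, 761, 696, 489, 217, 706, 923, 661, 616, 309, 925, 266, 223, 489, 712, 233, 945, 210, 187, 397, 584, 13, 597, 610, 239, 849, 120, 1, 121, 122, 243, 365, 608, 5, 613, 618, 263, 881
F(119) mod 968 = 881


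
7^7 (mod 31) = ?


7^1 mod 31 = 7
7^2 mod 31 = 18
7^3 mod 31 = 2
7^4 mod 31 = 14
7^5 mod 31 = 5
7^6 mod 31 = 4
7^7 mod 31 = 28


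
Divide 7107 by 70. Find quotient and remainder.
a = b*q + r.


7107 = 70 * 101 + 37
Check: 7070 + 37 = 7107

q = 101, r = 37


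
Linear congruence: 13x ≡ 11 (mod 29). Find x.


GCD(13, 29) = 1, unique solution
a^(-1) mod 29 = 9
x = 9 * 11 mod 29 = 12

x ≡ 12 (mod 29)
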